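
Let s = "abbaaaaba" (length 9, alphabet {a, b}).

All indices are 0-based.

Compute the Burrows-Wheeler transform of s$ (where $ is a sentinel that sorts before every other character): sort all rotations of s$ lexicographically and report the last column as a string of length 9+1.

abbaaa$aba

rank  rotation    last
    0  $abbaaaaba  a
    1  a$abbaaaab  b
    2  aaaaba$abb  b
    3  aaaba$abba  a
    4  aaba$abbaa  a
    5  aba$abbaaa  a
    6  abbaaaaba$  $
    7  ba$abbaaaa  a
    8  baaaaba$ab  b
    9  bbaaaaba$a  a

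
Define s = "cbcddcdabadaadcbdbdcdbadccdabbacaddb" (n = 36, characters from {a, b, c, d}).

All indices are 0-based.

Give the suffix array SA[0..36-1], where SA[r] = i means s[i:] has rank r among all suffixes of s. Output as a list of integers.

rank→(start, suffix):
  0 → (11, 'aadcbdbdcdbadccdabbacaddb')
  1 → (7, 'abadaadcbdbdcdbadccdabbacaddb')
  2 → (27, 'abbacaddb')
  3 → (30, 'acaddb')
  4 → (9, 'adaadcbdbdcdbadccdabbacaddb')
  5 → (12, 'adcbdbdcdbadccdabbacaddb')
  6 → (22, 'adccdabbacaddb')
  7 → (32, 'addb')
  8 → (35, 'b')
  9 → (29, 'bacaddb')
  10 → (8, 'badaadcbdbdcdbadccdabbacaddb')
  11 → (21, 'badccdabbacaddb')
  12 → (28, 'bbacaddb')
  13 → (1, 'bcddcdabadaadcbdbdcdbadccdabbacaddb')
  14 → (15, 'bdbdcdbadccdabbacaddb')
  15 → (17, 'bdcdbadccdabbacaddb')
  16 → (31, 'caddb')
  17 → (0, 'cbcddcdabadaadcbdbdcdbadccdabbacaddb')
  18 → (14, 'cbdbdcdbadccdabbacaddb')
  19 → (24, 'ccdabbacaddb')
  20 → (5, 'cdabadaadcbdbdcdbadccdabbacaddb')
  21 → (25, 'cdabbacaddb')
  22 → (19, 'cdbadccdabbacaddb')
  23 → (2, 'cddcdabadaadcbdbdcdbadccdabbacaddb')
  24 → (10, 'daadcbdbdcdbadccdabbacaddb')
  25 → (6, 'dabadaadcbdbdcdbadccdabbacaddb')
  26 → (26, 'dabbacaddb')
  27 → (34, 'db')
  28 → (20, 'dbadccdabbacaddb')
  29 → (16, 'dbdcdbadccdabbacaddb')
  30 → (13, 'dcbdbdcdbadccdabbacaddb')
  31 → (23, 'dccdabbacaddb')
  32 → (4, 'dcdabadaadcbdbdcdbadccdabbacaddb')
  33 → (18, 'dcdbadccdabbacaddb')
  34 → (33, 'ddb')
  35 → (3, 'ddcdabadaadcbdbdcdbadccdabbacaddb')

[11, 7, 27, 30, 9, 12, 22, 32, 35, 29, 8, 21, 28, 1, 15, 17, 31, 0, 14, 24, 5, 25, 19, 2, 10, 6, 26, 34, 20, 16, 13, 23, 4, 18, 33, 3]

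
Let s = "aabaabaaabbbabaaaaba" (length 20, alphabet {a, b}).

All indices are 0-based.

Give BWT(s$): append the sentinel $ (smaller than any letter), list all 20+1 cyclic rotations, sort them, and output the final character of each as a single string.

rank  rotation               last
    0  $aabaabaaabbbabaaaaba  a
    1  a$aabaabaaabbbabaaaab  b
    2  aaaaba$aabaabaaabbbab  b
    3  aaaba$aabaabaaabbbaba  a
    4  aaabbbabaaaaba$aabaab  b
    5  aaba$aabaabaaabbbabaa  a
    6  aabaaabbbabaaaaba$aab  b
    7  aabaabaaabbbabaaaaba$  $
    8  aabbbabaaaaba$aabaaba  a
    9  aba$aabaabaaabbbabaaa  a
   10  abaaaaba$aabaabaaabbb  b
   11  abaaabbbabaaaaba$aaba  a
   12  abaabaaabbbabaaaaba$a  a
   13  abbbabaaaaba$aabaabaa  a
   14  ba$aabaabaaabbbabaaaa  a
   15  baaaaba$aabaabaaabbba  a
   16  baaabbbabaaaaba$aabaa  a
   17  baabaaabbbabaaaaba$aa  a
   18  babaaaaba$aabaabaaabb  b
   19  bbabaaaaba$aabaabaaab  b
   20  bbbabaaaaba$aabaabaaa  a

abbabab$aabaaaaaaabba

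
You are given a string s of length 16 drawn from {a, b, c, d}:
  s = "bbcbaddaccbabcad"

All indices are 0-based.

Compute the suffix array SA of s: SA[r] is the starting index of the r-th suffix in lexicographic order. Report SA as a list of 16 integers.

[11, 7, 14, 4, 10, 3, 0, 12, 1, 13, 9, 2, 8, 15, 6, 5]

rank | idx | suffix
   0 |  11 | abcad
   1 |   7 | accbabcad
   2 |  14 | ad
   3 |   4 | addaccbabcad
   4 |  10 | babcad
   5 |   3 | baddaccbabcad
   6 |   0 | bbcbaddaccbabcad
   7 |  12 | bcad
   8 |   1 | bcbaddaccbabcad
   9 |  13 | cad
  10 |   9 | cbabcad
  11 |   2 | cbaddaccbabcad
  12 |   8 | ccbabcad
  13 |  15 | d
  14 |   6 | daccbabcad
  15 |   5 | ddaccbabcad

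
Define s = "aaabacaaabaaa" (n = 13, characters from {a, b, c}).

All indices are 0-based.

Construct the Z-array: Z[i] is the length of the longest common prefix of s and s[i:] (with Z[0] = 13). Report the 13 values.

[13, 2, 1, 0, 1, 0, 5, 2, 1, 0, 3, 2, 1]

Z[0]=13
i=1: fresh scan; Z[1]=2 extend→box=[1,3)
i=2: min(r-i=1, Z[1]=2)=1; Z[2]=1
i=3: fresh scan; Z[3]=0
i=4: fresh scan; Z[4]=1 extend→box=[4,5)
i=5: fresh scan; Z[5]=0
i=6: fresh scan; Z[6]=5 extend→box=[6,11)
i=7: min(r-i=4, Z[1]=2)=2; Z[7]=2
i=8: min(r-i=3, Z[2]=1)=1; Z[8]=1
i=9: min(r-i=2, Z[3]=0)=0; Z[9]=0
i=10: min(r-i=1, Z[4]=1)=1; Z[10]=3 extend→box=[10,13)
i=11: min(r-i=2, Z[1]=2)=2; Z[11]=2
i=12: min(r-i=1, Z[2]=1)=1; Z[12]=1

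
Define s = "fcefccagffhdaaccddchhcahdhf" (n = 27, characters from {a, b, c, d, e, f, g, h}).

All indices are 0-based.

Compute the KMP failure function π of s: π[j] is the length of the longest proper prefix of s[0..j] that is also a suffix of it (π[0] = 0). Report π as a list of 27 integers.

[0, 0, 0, 1, 2, 0, 0, 0, 1, 1, 0, 0, 0, 0, 0, 0, 0, 0, 0, 0, 0, 0, 0, 0, 0, 0, 1]

π[0] = 0
j=1 s[j]='c': π[1]=0 (border '')
j=2 s[j]='e': π[2]=0 (border '')
j=3 s[j]='f': π[3]=1 (border 'f')
j=4 s[j]='c': π[4]=2 (border 'fc')
j=5 s[j]='c': k: 2→0; π[5]=0 (border '')
j=6 s[j]='a': π[6]=0 (border '')
j=7 s[j]='g': π[7]=0 (border '')
j=8 s[j]='f': π[8]=1 (border 'f')
j=9 s[j]='f': k: 1→0; π[9]=1 (border 'f')
j=10 s[j]='h': k: 1→0; π[10]=0 (border '')
j=11 s[j]='d': π[11]=0 (border '')
j=12 s[j]='a': π[12]=0 (border '')
j=13 s[j]='a': π[13]=0 (border '')
j=14 s[j]='c': π[14]=0 (border '')
j=15 s[j]='c': π[15]=0 (border '')
j=16 s[j]='d': π[16]=0 (border '')
j=17 s[j]='d': π[17]=0 (border '')
j=18 s[j]='c': π[18]=0 (border '')
j=19 s[j]='h': π[19]=0 (border '')
j=20 s[j]='h': π[20]=0 (border '')
j=21 s[j]='c': π[21]=0 (border '')
j=22 s[j]='a': π[22]=0 (border '')
j=23 s[j]='h': π[23]=0 (border '')
j=24 s[j]='d': π[24]=0 (border '')
j=25 s[j]='h': π[25]=0 (border '')
j=26 s[j]='f': π[26]=1 (border 'f')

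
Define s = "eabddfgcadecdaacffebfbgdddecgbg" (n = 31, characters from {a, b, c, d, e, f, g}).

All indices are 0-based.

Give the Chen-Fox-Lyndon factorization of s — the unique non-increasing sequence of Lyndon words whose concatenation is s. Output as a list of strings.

["e", "abddfgcadecd", "aacffebfbgdddecgbg"]

emit factor 1: 'e' (i=0, period=1)
emit factor 2: 'abddfgcadecd' (i=1, period=12)
emit factor 3: 'aacffebfbgdddecgbg' (i=13, period=18)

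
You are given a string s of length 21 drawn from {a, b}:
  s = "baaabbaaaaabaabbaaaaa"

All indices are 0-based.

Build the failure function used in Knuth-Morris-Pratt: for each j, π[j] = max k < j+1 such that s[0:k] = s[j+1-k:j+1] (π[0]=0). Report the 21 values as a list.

π[0] = 0
j=1 s[j]='a': π[1]=0 (border '')
j=2 s[j]='a': π[2]=0 (border '')
j=3 s[j]='a': π[3]=0 (border '')
j=4 s[j]='b': π[4]=1 (border 'b')
j=5 s[j]='b': k: 1→0; π[5]=1 (border 'b')
j=6 s[j]='a': π[6]=2 (border 'ba')
j=7 s[j]='a': π[7]=3 (border 'baa')
j=8 s[j]='a': π[8]=4 (border 'baaa')
j=9 s[j]='a': k: 4→0; π[9]=0 (border '')
j=10 s[j]='a': π[10]=0 (border '')
j=11 s[j]='b': π[11]=1 (border 'b')
j=12 s[j]='a': π[12]=2 (border 'ba')
j=13 s[j]='a': π[13]=3 (border 'baa')
j=14 s[j]='b': k: 3→0; π[14]=1 (border 'b')
j=15 s[j]='b': k: 1→0; π[15]=1 (border 'b')
j=16 s[j]='a': π[16]=2 (border 'ba')
j=17 s[j]='a': π[17]=3 (border 'baa')
j=18 s[j]='a': π[18]=4 (border 'baaa')
j=19 s[j]='a': k: 4→0; π[19]=0 (border '')
j=20 s[j]='a': π[20]=0 (border '')

[0, 0, 0, 0, 1, 1, 2, 3, 4, 0, 0, 1, 2, 3, 1, 1, 2, 3, 4, 0, 0]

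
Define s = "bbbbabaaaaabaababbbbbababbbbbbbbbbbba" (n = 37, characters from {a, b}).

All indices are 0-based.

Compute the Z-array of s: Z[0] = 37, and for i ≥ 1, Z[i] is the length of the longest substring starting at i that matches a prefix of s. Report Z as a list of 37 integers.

Z[0]=37
i=1: outside box; Z[1]=3 grow→box=[1,4)
i=2: min(r-i=2, Z[1]=3)=2; Z[2]=2
i=3: min(r-i=1, Z[2]=2)=1; Z[3]=1
i=4: outside box; Z[4]=0
i=5: outside box; Z[5]=1 grow→box=[5,6)
i=6: outside box; Z[6]=0
i=7: outside box; Z[7]=0
i=8: outside box; Z[8]=0
i=9: outside box; Z[9]=0
i=10: outside box; Z[10]=0
i=11: outside box; Z[11]=1 grow→box=[11,12)
i=12: outside box; Z[12]=0
i=13: outside box; Z[13]=0
i=14: outside box; Z[14]=1 grow→box=[14,15)
i=15: outside box; Z[15]=0
i=16: outside box; Z[16]=4 grow→box=[16,20)
i=17: min(r-i=3, Z[1]=3)=3; Z[17]=7 grow→box=[17,24)
i=18: min(r-i=6, Z[1]=3)=3; Z[18]=3
i=19: min(r-i=5, Z[2]=2)=2; Z[19]=2
i=20: min(r-i=4, Z[3]=1)=1; Z[20]=1
i=21: min(r-i=3, Z[4]=0)=0; Z[21]=0
i=22: min(r-i=2, Z[5]=1)=1; Z[22]=1
i=23: min(r-i=1, Z[6]=0)=0; Z[23]=0
i=24: outside box; Z[24]=4 grow→box=[24,28)
i=25: min(r-i=3, Z[1]=3)=3; Z[25]=4 grow→box=[25,29)
i=26: min(r-i=3, Z[1]=3)=3; Z[26]=4 grow→box=[26,30)
i=27: min(r-i=3, Z[1]=3)=3; Z[27]=4 grow→box=[27,31)
i=28: min(r-i=3, Z[1]=3)=3; Z[28]=4 grow→box=[28,32)
i=29: min(r-i=3, Z[1]=3)=3; Z[29]=4 grow→box=[29,33)
i=30: min(r-i=3, Z[1]=3)=3; Z[30]=4 grow→box=[30,34)
i=31: min(r-i=3, Z[1]=3)=3; Z[31]=4 grow→box=[31,35)
i=32: min(r-i=3, Z[1]=3)=3; Z[32]=5 grow→box=[32,37)
i=33: min(r-i=4, Z[1]=3)=3; Z[33]=3
i=34: min(r-i=3, Z[2]=2)=2; Z[34]=2
i=35: min(r-i=2, Z[3]=1)=1; Z[35]=1
i=36: min(r-i=1, Z[4]=0)=0; Z[36]=0

[37, 3, 2, 1, 0, 1, 0, 0, 0, 0, 0, 1, 0, 0, 1, 0, 4, 7, 3, 2, 1, 0, 1, 0, 4, 4, 4, 4, 4, 4, 4, 4, 5, 3, 2, 1, 0]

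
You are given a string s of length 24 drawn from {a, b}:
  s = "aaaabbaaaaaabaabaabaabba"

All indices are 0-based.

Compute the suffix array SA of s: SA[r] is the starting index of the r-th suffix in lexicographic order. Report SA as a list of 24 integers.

rank | idx | suffix
   0 |  23 | a
   1 |   6 | aaaaaabaabaabaabba
   2 |   7 | aaaaabaabaabaabba
   3 |   8 | aaaabaabaabaabba
   4 |   0 | aaaabbaaaaaabaabaabaabba
   5 |   9 | aaabaabaabaabba
   6 |   1 | aaabbaaaaaabaabaabaabba
   7 |  10 | aabaabaabaabba
   8 |  13 | aabaabaabba
   9 |  16 | aabaabba
  10 |  19 | aabba
  11 |   2 | aabbaaaaaabaabaabaabba
  12 |  11 | abaabaabaabba
  13 |  14 | abaabaabba
  14 |  17 | abaabba
  15 |  20 | abba
  16 |   3 | abbaaaaaabaabaabaabba
  17 |  22 | ba
  18 |   5 | baaaaaabaabaabaabba
  19 |  12 | baabaabaabba
  20 |  15 | baabaabba
  21 |  18 | baabba
  22 |  21 | bba
  23 |   4 | bbaaaaaabaabaabaabba

[23, 6, 7, 8, 0, 9, 1, 10, 13, 16, 19, 2, 11, 14, 17, 20, 3, 22, 5, 12, 15, 18, 21, 4]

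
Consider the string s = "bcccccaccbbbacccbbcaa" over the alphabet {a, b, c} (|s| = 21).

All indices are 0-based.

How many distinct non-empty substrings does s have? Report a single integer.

193

rank→(start, suffix):
  0 → (20, 'a')
  1 → (19, 'aa')
  2 → (6, 'accbbbacccbbcaa')
  3 → (12, 'acccbbcaa')
  4 → (11, 'bacccbbcaa')
  5 → (10, 'bbacccbbcaa')
  6 → (9, 'bbbacccbbcaa')
  7 → (16, 'bbcaa')
  8 → (17, 'bcaa')
  9 → (0, 'bcccccaccbbbacccbbcaa')
  10 → (18, 'caa')
  11 → (5, 'caccbbbacccbbcaa')
  12 → (8, 'cbbbacccbbcaa')
  13 → (15, 'cbbcaa')
  14 → (4, 'ccaccbbbacccbbcaa')
  15 → (7, 'ccbbbacccbbcaa')
  16 → (14, 'ccbbcaa')
  17 → (3, 'cccaccbbbacccbbcaa')
  18 → (13, 'cccbbcaa')
  19 → (2, 'ccccaccbbbacccbbcaa')
  20 → (1, 'cccccaccbbbacccbbcaa')

SA = [20, 19, 6, 12, 11, 10, 9, 16, 17, 0, 18, 5, 8, 15, 4, 7, 14, 3, 13, 2, 1]
rank  pair      lcp
   1  s[20:],s[19:]  1  'a'
   2  s[19:],s[6:]  1  'a'
   3  s[6:],s[12:]  3  'acc'
   4  s[12:],s[11:]  0  ''
   5  s[11:],s[10:]  1  'b'
   6  s[10:],s[9:]  2  'bb'
   7  s[9:],s[16:]  2  'bb'
   8  s[16:],s[17:]  1  'b'
   9  s[17:],s[0:]  2  'bc'
  10  s[0:],s[18:]  0  ''
  11  s[18:],s[5:]  2  'ca'
  12  s[5:],s[8:]  1  'c'
  13  s[8:],s[15:]  3  'cbb'
  14  s[15:],s[4:]  1  'c'
  15  s[4:],s[7:]  2  'cc'
  16  s[7:],s[14:]  4  'ccbb'
  17  s[14:],s[3:]  2  'cc'
  18  s[3:],s[13:]  3  'ccc'
  19  s[13:],s[2:]  3  'ccc'
  20  s[2:],s[1:]  4  'cccc'

n(n+1)/2 = 21·22/2 = 231
Σ LCP = 0 + 1 + 1 + 3 + 0 + 1 + 2 + 2 + 1 + 2 + 0 + 2 + 1 + 3 + 1 + 2 + 4 + 2 + 3 + 3 + 4 = 38
distinct = 231 − 38 = 193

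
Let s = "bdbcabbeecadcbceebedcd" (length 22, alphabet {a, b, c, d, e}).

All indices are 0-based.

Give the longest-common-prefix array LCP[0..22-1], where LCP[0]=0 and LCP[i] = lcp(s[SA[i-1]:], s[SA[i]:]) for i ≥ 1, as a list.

[0, 1, 0, 1, 2, 1, 1, 2, 0, 2, 1, 1, 1, 0, 1, 1, 2, 0, 1, 1, 1, 2]

rank | idx | suffix
   0 |   4 | abbeecadcbceebedcd
   1 |  10 | adcbceebedcd
   2 |   5 | bbeecadcbceebedcd
   3 |   2 | bcabbeecadcbceebedcd
   4 |  13 | bceebedcd
   5 |   0 | bdbcabbeecadcbceebedcd
   6 |  17 | bedcd
   7 |   6 | beecadcbceebedcd
   8 |   3 | cabbeecadcbceebedcd
   9 |   9 | cadcbceebedcd
  10 |  12 | cbceebedcd
  11 |  20 | cd
  12 |  14 | ceebedcd
  13 |  21 | d
  14 |   1 | dbcabbeecadcbceebedcd
  15 |  11 | dcbceebedcd
  16 |  19 | dcd
  17 |  16 | ebedcd
  18 |   8 | ecadcbceebedcd
  19 |  18 | edcd
  20 |  15 | eebedcd
  21 |   7 | eecadcbceebedcd

SA = [4, 10, 5, 2, 13, 0, 17, 6, 3, 9, 12, 20, 14, 21, 1, 11, 19, 16, 8, 18, 15, 7]
i: (SA[i-1],SA[i]) lcp shared
  1: (4,10) 1 'a'
  2: (10,5) 0 ''
  3: (5,2) 1 'b'
  4: (2,13) 2 'bc'
  5: (13,0) 1 'b'
  6: (0,17) 1 'b'
  7: (17,6) 2 'be'
  8: (6,3) 0 ''
  9: (3,9) 2 'ca'
  10: (9,12) 1 'c'
  11: (12,20) 1 'c'
  12: (20,14) 1 'c'
  13: (14,21) 0 ''
  14: (21,1) 1 'd'
  15: (1,11) 1 'd'
  16: (11,19) 2 'dc'
  17: (19,16) 0 ''
  18: (16,8) 1 'e'
  19: (8,18) 1 'e'
  20: (18,15) 1 'e'
  21: (15,7) 2 'ee'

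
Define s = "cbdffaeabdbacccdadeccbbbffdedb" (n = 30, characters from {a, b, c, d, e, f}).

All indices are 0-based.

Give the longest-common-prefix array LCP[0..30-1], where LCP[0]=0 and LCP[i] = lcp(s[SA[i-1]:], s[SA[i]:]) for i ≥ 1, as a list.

[0, 1, 1, 1, 0, 1, 1, 2, 1, 2, 1, 0, 2, 1, 2, 2, 1, 0, 1, 2, 1, 2, 1, 0, 1, 1, 0, 1, 1, 2]

rank | idx | suffix
   0 |   7 | abdbacccdadeccbbbffdedb
   1 |  11 | acccdadeccbbbffdedb
   2 |  16 | adeccbbbffdedb
   3 |   5 | aeabdbacccdadeccbbbffdedb
   4 |  29 | b
   5 |  10 | bacccdadeccbbbffdedb
   6 |  21 | bbbffdedb
   7 |  22 | bbffdedb
   8 |   8 | bdbacccdadeccbbbffdedb
   9 |   1 | bdffaeabdbacccdadeccbbbffdedb
  10 |  23 | bffdedb
  11 |  20 | cbbbffdedb
  12 |   0 | cbdffaeabdbacccdadeccbbbffdedb
  13 |  19 | ccbbbffdedb
  14 |  12 | cccdadeccbbbffdedb
  15 |  13 | ccdadeccbbbffdedb
  16 |  14 | cdadeccbbbffdedb
  17 |  15 | dadeccbbbffdedb
  18 |  28 | db
  19 |   9 | dbacccdadeccbbbffdedb
  20 |  17 | deccbbbffdedb
  21 |  26 | dedb
  22 |   2 | dffaeabdbacccdadeccbbbffdedb
  23 |   6 | eabdbacccdadeccbbbffdedb
  24 |  18 | eccbbbffdedb
  25 |  27 | edb
  26 |   4 | faeabdbacccdadeccbbbffdedb
  27 |  25 | fdedb
  28 |   3 | ffaeabdbacccdadeccbbbffdedb
  29 |  24 | ffdedb

SA = [7, 11, 16, 5, 29, 10, 21, 22, 8, 1, 23, 20, 0, 19, 12, 13, 14, 15, 28, 9, 17, 26, 2, 6, 18, 27, 4, 25, 3, 24]
rank  pair      lcp
   1  s[7:],s[11:]  1  'a'
   2  s[11:],s[16:]  1  'a'
   3  s[16:],s[5:]  1  'a'
   4  s[5:],s[29:]  0  ''
   5  s[29:],s[10:]  1  'b'
   6  s[10:],s[21:]  1  'b'
   7  s[21:],s[22:]  2  'bb'
   8  s[22:],s[8:]  1  'b'
   9  s[8:],s[1:]  2  'bd'
  10  s[1:],s[23:]  1  'b'
  11  s[23:],s[20:]  0  ''
  12  s[20:],s[0:]  2  'cb'
  13  s[0:],s[19:]  1  'c'
  14  s[19:],s[12:]  2  'cc'
  15  s[12:],s[13:]  2  'cc'
  16  s[13:],s[14:]  1  'c'
  17  s[14:],s[15:]  0  ''
  18  s[15:],s[28:]  1  'd'
  19  s[28:],s[9:]  2  'db'
  20  s[9:],s[17:]  1  'd'
  21  s[17:],s[26:]  2  'de'
  22  s[26:],s[2:]  1  'd'
  23  s[2:],s[6:]  0  ''
  24  s[6:],s[18:]  1  'e'
  25  s[18:],s[27:]  1  'e'
  26  s[27:],s[4:]  0  ''
  27  s[4:],s[25:]  1  'f'
  28  s[25:],s[3:]  1  'f'
  29  s[3:],s[24:]  2  'ff'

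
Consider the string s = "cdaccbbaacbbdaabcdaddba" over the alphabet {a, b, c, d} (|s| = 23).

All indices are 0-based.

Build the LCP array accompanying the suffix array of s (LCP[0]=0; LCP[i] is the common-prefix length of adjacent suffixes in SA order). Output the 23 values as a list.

sorted suffixes:
  #0 SA[0]=22  'a'
  #1 SA[1]=13  'aabcdaddba'
  #2 SA[2]=7  'aacbbdaabcdaddba'
  #3 SA[3]=14  'abcdaddba'
  #4 SA[4]=8  'acbbdaabcdaddba'
  #5 SA[5]=2  'accbbaacbbdaabcdaddba'
  #6 SA[6]=18  'addba'
  #7 SA[7]=21  'ba'
  #8 SA[8]=6  'baacbbdaabcdaddba'
  #9 SA[9]=5  'bbaacbbdaabcdaddba'
  #10 SA[10]=10  'bbdaabcdaddba'
  #11 SA[11]=15  'bcdaddba'
  #12 SA[12]=11  'bdaabcdaddba'
  #13 SA[13]=4  'cbbaacbbdaabcdaddba'
  #14 SA[14]=9  'cbbdaabcdaddba'
  #15 SA[15]=3  'ccbbaacbbdaabcdaddba'
  #16 SA[16]=0  'cdaccbbaacbbdaabcdaddba'
  #17 SA[17]=16  'cdaddba'
  #18 SA[18]=12  'daabcdaddba'
  #19 SA[19]=1  'daccbbaacbbdaabcdaddba'
  #20 SA[20]=17  'daddba'
  #21 SA[21]=20  'dba'
  #22 SA[22]=19  'ddba'

SA = [22, 13, 7, 14, 8, 2, 18, 21, 6, 5, 10, 15, 11, 4, 9, 3, 0, 16, 12, 1, 17, 20, 19]
rank  pair      lcp
   1  s[22:],s[13:]  1  'a'
   2  s[13:],s[7:]  2  'aa'
   3  s[7:],s[14:]  1  'a'
   4  s[14:],s[8:]  1  'a'
   5  s[8:],s[2:]  2  'ac'
   6  s[2:],s[18:]  1  'a'
   7  s[18:],s[21:]  0  ''
   8  s[21:],s[6:]  2  'ba'
   9  s[6:],s[5:]  1  'b'
  10  s[5:],s[10:]  2  'bb'
  11  s[10:],s[15:]  1  'b'
  12  s[15:],s[11:]  1  'b'
  13  s[11:],s[4:]  0  ''
  14  s[4:],s[9:]  3  'cbb'
  15  s[9:],s[3:]  1  'c'
  16  s[3:],s[0:]  1  'c'
  17  s[0:],s[16:]  3  'cda'
  18  s[16:],s[12:]  0  ''
  19  s[12:],s[1:]  2  'da'
  20  s[1:],s[17:]  2  'da'
  21  s[17:],s[20:]  1  'd'
  22  s[20:],s[19:]  1  'd'

[0, 1, 2, 1, 1, 2, 1, 0, 2, 1, 2, 1, 1, 0, 3, 1, 1, 3, 0, 2, 2, 1, 1]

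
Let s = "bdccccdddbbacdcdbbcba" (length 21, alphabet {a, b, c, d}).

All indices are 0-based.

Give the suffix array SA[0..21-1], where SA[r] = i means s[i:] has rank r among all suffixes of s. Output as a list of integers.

[20, 11, 19, 10, 9, 16, 17, 0, 18, 2, 3, 4, 14, 12, 5, 8, 15, 1, 13, 7, 6]

rank→(start, suffix):
  0 → (20, 'a')
  1 → (11, 'acdcdbbcba')
  2 → (19, 'ba')
  3 → (10, 'bacdcdbbcba')
  4 → (9, 'bbacdcdbbcba')
  5 → (16, 'bbcba')
  6 → (17, 'bcba')
  7 → (0, 'bdccccdddbbacdcdbbcba')
  8 → (18, 'cba')
  9 → (2, 'ccccdddbbacdcdbbcba')
  10 → (3, 'cccdddbbacdcdbbcba')
  11 → (4, 'ccdddbbacdcdbbcba')
  12 → (14, 'cdbbcba')
  13 → (12, 'cdcdbbcba')
  14 → (5, 'cdddbbacdcdbbcba')
  15 → (8, 'dbbacdcdbbcba')
  16 → (15, 'dbbcba')
  17 → (1, 'dccccdddbbacdcdbbcba')
  18 → (13, 'dcdbbcba')
  19 → (7, 'ddbbacdcdbbcba')
  20 → (6, 'dddbbacdcdbbcba')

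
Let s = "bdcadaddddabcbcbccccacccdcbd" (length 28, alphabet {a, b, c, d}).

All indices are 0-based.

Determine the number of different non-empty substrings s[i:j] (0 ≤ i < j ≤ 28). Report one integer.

361

rank→(start, suffix):
  0 → (10, 'abcbcbccccacccdcbd')
  1 → (20, 'acccdcbd')
  2 → (3, 'adaddddabcbcbccccacccdcbd')
  3 → (5, 'addddabcbcbccccacccdcbd')
  4 → (11, 'bcbcbccccacccdcbd')
  5 → (13, 'bcbccccacccdcbd')
  6 → (15, 'bccccacccdcbd')
  7 → (26, 'bd')
  8 → (0, 'bdcadaddddabcbcbccccacccdcbd')
  9 → (19, 'cacccdcbd')
  10 → (2, 'cadaddddabcbcbccccacccdcbd')
  11 → (12, 'cbcbccccacccdcbd')
  12 → (14, 'cbccccacccdcbd')
  13 → (25, 'cbd')
  14 → (18, 'ccacccdcbd')
  15 → (17, 'cccacccdcbd')
  16 → (16, 'ccccacccdcbd')
  17 → (21, 'cccdcbd')
  18 → (22, 'ccdcbd')
  19 → (23, 'cdcbd')
  20 → (27, 'd')
  21 → (9, 'dabcbcbccccacccdcbd')
  22 → (4, 'daddddabcbcbccccacccdcbd')
  23 → (1, 'dcadaddddabcbcbccccacccdcbd')
  24 → (24, 'dcbd')
  25 → (8, 'ddabcbcbccccacccdcbd')
  26 → (7, 'dddabcbcbccccacccdcbd')
  27 → (6, 'ddddabcbcbccccacccdcbd')

SA = [10, 20, 3, 5, 11, 13, 15, 26, 0, 19, 2, 12, 14, 25, 18, 17, 16, 21, 22, 23, 27, 9, 4, 1, 24, 8, 7, 6]
rank  pair      lcp
   1  s[10:],s[20:]  1  'a'
   2  s[20:],s[3:]  1  'a'
   3  s[3:],s[5:]  2  'ad'
   4  s[5:],s[11:]  0  ''
   5  s[11:],s[13:]  4  'bcbc'
   6  s[13:],s[15:]  2  'bc'
   7  s[15:],s[26:]  1  'b'
   8  s[26:],s[0:]  2  'bd'
   9  s[0:],s[19:]  0  ''
  10  s[19:],s[2:]  2  'ca'
  11  s[2:],s[12:]  1  'c'
  12  s[12:],s[14:]  3  'cbc'
  13  s[14:],s[25:]  2  'cb'
  14  s[25:],s[18:]  1  'c'
  15  s[18:],s[17:]  2  'cc'
  16  s[17:],s[16:]  3  'ccc'
  17  s[16:],s[21:]  3  'ccc'
  18  s[21:],s[22:]  2  'cc'
  19  s[22:],s[23:]  1  'c'
  20  s[23:],s[27:]  0  ''
  21  s[27:],s[9:]  1  'd'
  22  s[9:],s[4:]  2  'da'
  23  s[4:],s[1:]  1  'd'
  24  s[1:],s[24:]  2  'dc'
  25  s[24:],s[8:]  1  'd'
  26  s[8:],s[7:]  2  'dd'
  27  s[7:],s[6:]  3  'ddd'

n(n+1)/2 = 28·29/2 = 406
Σ LCP = 0 + 1 + 1 + 2 + 0 + 4 + 2 + 1 + 2 + 0 + 2 + 1 + 3 + 2 + 1 + 2 + 3 + 3 + 2 + 1 + 0 + 1 + 2 + 1 + 2 + 1 + 2 + 3 = 45
distinct = 406 − 45 = 361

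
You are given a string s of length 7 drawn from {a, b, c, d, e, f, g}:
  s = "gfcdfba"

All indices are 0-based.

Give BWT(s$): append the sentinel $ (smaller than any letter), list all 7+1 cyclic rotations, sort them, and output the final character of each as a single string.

rank  rotation  last
    0  $gfcdfba  a
    1  a$gfcdfb  b
    2  ba$gfcdf  f
    3  cdfba$gf  f
    4  dfba$gfc  c
    5  fba$gfcd  d
    6  fcdfba$g  g
    7  gfcdfba$  $

abffcdg$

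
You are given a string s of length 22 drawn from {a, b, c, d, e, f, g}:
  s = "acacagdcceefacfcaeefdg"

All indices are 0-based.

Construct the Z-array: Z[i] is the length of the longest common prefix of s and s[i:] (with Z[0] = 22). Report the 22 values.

[22, 0, 3, 0, 1, 0, 0, 0, 0, 0, 0, 0, 2, 0, 0, 0, 1, 0, 0, 0, 0, 0]

Z[0]=22
i=1: outside box; Z[1]=0
i=2: outside box; Z[2]=3 extend→box=[2,5)
i=3: min(r-i=2, Z[1]=0)=0; Z[3]=0
i=4: min(r-i=1, Z[2]=3)=1; Z[4]=1
i=5: outside box; Z[5]=0
i=6: outside box; Z[6]=0
i=7: outside box; Z[7]=0
i=8: outside box; Z[8]=0
i=9: outside box; Z[9]=0
i=10: outside box; Z[10]=0
i=11: outside box; Z[11]=0
i=12: outside box; Z[12]=2 extend→box=[12,14)
i=13: min(r-i=1, Z[1]=0)=0; Z[13]=0
i=14: outside box; Z[14]=0
i=15: outside box; Z[15]=0
i=16: outside box; Z[16]=1 extend→box=[16,17)
i=17: outside box; Z[17]=0
i=18: outside box; Z[18]=0
i=19: outside box; Z[19]=0
i=20: outside box; Z[20]=0
i=21: outside box; Z[21]=0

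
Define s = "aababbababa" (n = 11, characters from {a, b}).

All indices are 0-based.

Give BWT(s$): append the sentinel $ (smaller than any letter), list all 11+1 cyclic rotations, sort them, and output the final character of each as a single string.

ab$bbabaabaa

rank  rotation      last
    0  $aababbababa  a
    1  a$aababbabab  b
    2  aababbababa$  $
    3  aba$aababbab  b
    4  ababa$aababb  b
    5  ababbababa$a  a
    6  abbababa$aab  b
    7  ba$aababbaba  a
    8  baba$aababba  a
    9  bababa$aabab  b
   10  babbababa$aa  a
   11  bbababa$aaba  a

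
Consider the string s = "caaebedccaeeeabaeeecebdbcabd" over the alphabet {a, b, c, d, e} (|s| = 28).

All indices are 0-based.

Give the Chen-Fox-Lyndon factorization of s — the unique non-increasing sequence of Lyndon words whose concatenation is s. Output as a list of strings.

["c", "aaebedccaeeeabaeeecebdbcabd"]

emit factor 1: 'c' (i=0, period=1)
emit factor 2: 'aaebedccaeeeabaeeecebdbcabd' (i=1, period=27)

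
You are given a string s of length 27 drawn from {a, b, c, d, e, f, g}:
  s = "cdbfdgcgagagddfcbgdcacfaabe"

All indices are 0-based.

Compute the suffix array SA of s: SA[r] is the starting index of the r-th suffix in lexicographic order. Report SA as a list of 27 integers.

rank | idx | suffix
   0 |  23 | aabe
   1 |  24 | abe
   2 |  20 | acfaabe
   3 |   8 | agagddfcbgdcacfaabe
   4 |  10 | agddfcbgdcacfaabe
   5 |  25 | be
   6 |   2 | bfdgcgagagddfcbgdcacfaabe
   7 |  16 | bgdcacfaabe
   8 |  19 | cacfaabe
   9 |  15 | cbgdcacfaabe
  10 |   0 | cdbfdgcgagagddfcbgdcacfaabe
  11 |  21 | cfaabe
  12 |   6 | cgagagddfcbgdcacfaabe
  13 |   1 | dbfdgcgagagddfcbgdcacfaabe
  14 |  18 | dcacfaabe
  15 |  12 | ddfcbgdcacfaabe
  16 |  13 | dfcbgdcacfaabe
  17 |   4 | dgcgagagddfcbgdcacfaabe
  18 |  26 | e
  19 |  22 | faabe
  20 |  14 | fcbgdcacfaabe
  21 |   3 | fdgcgagagddfcbgdcacfaabe
  22 |   7 | gagagddfcbgdcacfaabe
  23 |   9 | gagddfcbgdcacfaabe
  24 |   5 | gcgagagddfcbgdcacfaabe
  25 |  17 | gdcacfaabe
  26 |  11 | gddfcbgdcacfaabe

[23, 24, 20, 8, 10, 25, 2, 16, 19, 15, 0, 21, 6, 1, 18, 12, 13, 4, 26, 22, 14, 3, 7, 9, 5, 17, 11]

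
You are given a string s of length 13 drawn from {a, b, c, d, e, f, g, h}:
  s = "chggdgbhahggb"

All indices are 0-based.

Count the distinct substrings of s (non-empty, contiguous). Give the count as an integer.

80

rank | idx | suffix
   0 |   8 | ahggb
   1 |  12 | b
   2 |   6 | bhahggb
   3 |   0 | chggdgbhahggb
   4 |   4 | dgbhahggb
   5 |  11 | gb
   6 |   5 | gbhahggb
   7 |   3 | gdgbhahggb
   8 |  10 | ggb
   9 |   2 | ggdgbhahggb
  10 |   7 | hahggb
  11 |   9 | hggb
  12 |   1 | hggdgbhahggb

SA = [8, 12, 6, 0, 4, 11, 5, 3, 10, 2, 7, 9, 1]
rank  pair      lcp
   1  s[8:],s[12:]  0  ''
   2  s[12:],s[6:]  1  'b'
   3  s[6:],s[0:]  0  ''
   4  s[0:],s[4:]  0  ''
   5  s[4:],s[11:]  0  ''
   6  s[11:],s[5:]  2  'gb'
   7  s[5:],s[3:]  1  'g'
   8  s[3:],s[10:]  1  'g'
   9  s[10:],s[2:]  2  'gg'
  10  s[2:],s[7:]  0  ''
  11  s[7:],s[9:]  1  'h'
  12  s[9:],s[1:]  3  'hgg'

n(n+1)/2 = 13·14/2 = 91
Σ LCP = 0 + 0 + 1 + 0 + 0 + 0 + 2 + 1 + 1 + 2 + 0 + 1 + 3 = 11
distinct = 91 − 11 = 80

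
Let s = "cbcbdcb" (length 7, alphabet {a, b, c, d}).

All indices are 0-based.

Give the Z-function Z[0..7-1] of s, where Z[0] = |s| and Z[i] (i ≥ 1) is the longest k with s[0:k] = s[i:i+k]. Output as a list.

Z[0]=7
i=1: i≥r, start 0; Z[1]=0
i=2: i≥r, start 0; Z[2]=2 scan→box=[2,4)
i=3: min(r-i=1, Z[1]=0)=0; Z[3]=0
i=4: i≥r, start 0; Z[4]=0
i=5: i≥r, start 0; Z[5]=2 scan→box=[5,7)
i=6: min(r-i=1, Z[1]=0)=0; Z[6]=0

[7, 0, 2, 0, 0, 2, 0]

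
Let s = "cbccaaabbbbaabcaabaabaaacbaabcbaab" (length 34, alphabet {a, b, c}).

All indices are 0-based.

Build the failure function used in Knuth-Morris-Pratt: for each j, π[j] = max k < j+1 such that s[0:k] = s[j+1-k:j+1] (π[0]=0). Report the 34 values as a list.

π[0] = 0
j=1 s[j]='b': π[1]=0 (border '')
j=2 s[j]='c': π[2]=1 (border 'c')
j=3 s[j]='c': k: 1→0; π[3]=1 (border 'c')
j=4 s[j]='a': k: 1→0; π[4]=0 (border '')
j=5 s[j]='a': π[5]=0 (border '')
j=6 s[j]='a': π[6]=0 (border '')
j=7 s[j]='b': π[7]=0 (border '')
j=8 s[j]='b': π[8]=0 (border '')
j=9 s[j]='b': π[9]=0 (border '')
j=10 s[j]='b': π[10]=0 (border '')
j=11 s[j]='a': π[11]=0 (border '')
j=12 s[j]='a': π[12]=0 (border '')
j=13 s[j]='b': π[13]=0 (border '')
j=14 s[j]='c': π[14]=1 (border 'c')
j=15 s[j]='a': k: 1→0; π[15]=0 (border '')
j=16 s[j]='a': π[16]=0 (border '')
j=17 s[j]='b': π[17]=0 (border '')
j=18 s[j]='a': π[18]=0 (border '')
j=19 s[j]='a': π[19]=0 (border '')
j=20 s[j]='b': π[20]=0 (border '')
j=21 s[j]='a': π[21]=0 (border '')
j=22 s[j]='a': π[22]=0 (border '')
j=23 s[j]='a': π[23]=0 (border '')
j=24 s[j]='c': π[24]=1 (border 'c')
j=25 s[j]='b': π[25]=2 (border 'cb')
j=26 s[j]='a': k: 2→0; π[26]=0 (border '')
j=27 s[j]='a': π[27]=0 (border '')
j=28 s[j]='b': π[28]=0 (border '')
j=29 s[j]='c': π[29]=1 (border 'c')
j=30 s[j]='b': π[30]=2 (border 'cb')
j=31 s[j]='a': k: 2→0; π[31]=0 (border '')
j=32 s[j]='a': π[32]=0 (border '')
j=33 s[j]='b': π[33]=0 (border '')

[0, 0, 1, 1, 0, 0, 0, 0, 0, 0, 0, 0, 0, 0, 1, 0, 0, 0, 0, 0, 0, 0, 0, 0, 1, 2, 0, 0, 0, 1, 2, 0, 0, 0]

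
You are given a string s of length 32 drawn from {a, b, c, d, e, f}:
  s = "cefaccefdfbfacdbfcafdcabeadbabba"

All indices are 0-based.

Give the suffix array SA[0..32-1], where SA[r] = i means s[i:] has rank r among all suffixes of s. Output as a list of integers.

[31, 28, 22, 3, 12, 25, 18, 30, 27, 29, 23, 10, 15, 21, 17, 4, 13, 0, 5, 26, 14, 20, 8, 24, 1, 6, 2, 11, 9, 16, 19, 7]

rank→(start, suffix):
  0 → (31, 'a')
  1 → (28, 'abba')
  2 → (22, 'abeadbabba')
  3 → (3, 'accefdfbfacdbfcafdcabeadbabba')
  4 → (12, 'acdbfcafdcabeadbabba')
  5 → (25, 'adbabba')
  6 → (18, 'afdcabeadbabba')
  7 → (30, 'ba')
  8 → (27, 'babba')
  9 → (29, 'bba')
  10 → (23, 'beadbabba')
  11 → (10, 'bfacdbfcafdcabeadbabba')
  12 → (15, 'bfcafdcabeadbabba')
  13 → (21, 'cabeadbabba')
  14 → (17, 'cafdcabeadbabba')
  15 → (4, 'ccefdfbfacdbfcafdcabeadbabba')
  16 → (13, 'cdbfcafdcabeadbabba')
  17 → (0, 'cefaccefdfbfacdbfcafdcabeadbabba')
  18 → (5, 'cefdfbfacdbfcafdcabeadbabba')
  19 → (26, 'dbabba')
  20 → (14, 'dbfcafdcabeadbabba')
  21 → (20, 'dcabeadbabba')
  22 → (8, 'dfbfacdbfcafdcabeadbabba')
  23 → (24, 'eadbabba')
  24 → (1, 'efaccefdfbfacdbfcafdcabeadbabba')
  25 → (6, 'efdfbfacdbfcafdcabeadbabba')
  26 → (2, 'faccefdfbfacdbfcafdcabeadbabba')
  27 → (11, 'facdbfcafdcabeadbabba')
  28 → (9, 'fbfacdbfcafdcabeadbabba')
  29 → (16, 'fcafdcabeadbabba')
  30 → (19, 'fdcabeadbabba')
  31 → (7, 'fdfbfacdbfcafdcabeadbabba')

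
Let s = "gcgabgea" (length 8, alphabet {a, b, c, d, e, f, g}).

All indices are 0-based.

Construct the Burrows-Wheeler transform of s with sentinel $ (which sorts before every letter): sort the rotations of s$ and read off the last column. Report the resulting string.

rank  rotation   last
    0  $gcgabgea  a
    1  a$gcgabge  e
    2  abgea$gcg  g
    3  bgea$gcga  a
    4  cgabgea$g  g
    5  ea$gcgabg  g
    6  gabgea$gc  c
    7  gcgabgea$  $
    8  gea$gcgab  b

aegaggc$b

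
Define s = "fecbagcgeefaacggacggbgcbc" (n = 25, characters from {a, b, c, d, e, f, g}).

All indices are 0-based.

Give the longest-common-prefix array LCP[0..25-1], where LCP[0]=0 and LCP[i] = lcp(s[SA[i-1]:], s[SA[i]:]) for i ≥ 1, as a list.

[0, 1, 4, 1, 0, 1, 1, 0, 1, 2, 1, 2, 3, 0, 1, 1, 0, 1, 0, 1, 1, 2, 1, 1, 2]

rank→(start, suffix):
  0 → (11, 'aacggacggbgcbc')
  1 → (12, 'acggacggbgcbc')
  2 → (16, 'acggbgcbc')
  3 → (4, 'agcgeefaacggacggbgcbc')
  4 → (3, 'bagcgeefaacggacggbgcbc')
  5 → (23, 'bc')
  6 → (20, 'bgcbc')
  7 → (24, 'c')
  8 → (2, 'cbagcgeefaacggacggbgcbc')
  9 → (22, 'cbc')
  10 → (6, 'cgeefaacggacggbgcbc')
  11 → (13, 'cggacggbgcbc')
  12 → (17, 'cggbgcbc')
  13 → (1, 'ecbagcgeefaacggacggbgcbc')
  14 → (8, 'eefaacggacggbgcbc')
  15 → (9, 'efaacggacggbgcbc')
  16 → (10, 'faacggacggbgcbc')
  17 → (0, 'fecbagcgeefaacggacggbgcbc')
  18 → (15, 'gacggbgcbc')
  19 → (19, 'gbgcbc')
  20 → (21, 'gcbc')
  21 → (5, 'gcgeefaacggacggbgcbc')
  22 → (7, 'geefaacggacggbgcbc')
  23 → (14, 'ggacggbgcbc')
  24 → (18, 'ggbgcbc')

SA = [11, 12, 16, 4, 3, 23, 20, 24, 2, 22, 6, 13, 17, 1, 8, 9, 10, 0, 15, 19, 21, 5, 7, 14, 18]
i: (SA[i-1],SA[i]) lcp shared
  1: (11,12) 1 'a'
  2: (12,16) 4 'acgg'
  3: (16,4) 1 'a'
  4: (4,3) 0 ''
  5: (3,23) 1 'b'
  6: (23,20) 1 'b'
  7: (20,24) 0 ''
  8: (24,2) 1 'c'
  9: (2,22) 2 'cb'
  10: (22,6) 1 'c'
  11: (6,13) 2 'cg'
  12: (13,17) 3 'cgg'
  13: (17,1) 0 ''
  14: (1,8) 1 'e'
  15: (8,9) 1 'e'
  16: (9,10) 0 ''
  17: (10,0) 1 'f'
  18: (0,15) 0 ''
  19: (15,19) 1 'g'
  20: (19,21) 1 'g'
  21: (21,5) 2 'gc'
  22: (5,7) 1 'g'
  23: (7,14) 1 'g'
  24: (14,18) 2 'gg'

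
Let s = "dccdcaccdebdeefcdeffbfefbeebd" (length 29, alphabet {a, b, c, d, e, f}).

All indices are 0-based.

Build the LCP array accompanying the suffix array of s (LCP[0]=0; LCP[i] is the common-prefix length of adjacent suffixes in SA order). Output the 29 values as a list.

[0, 0, 2, 1, 1, 0, 1, 3, 1, 2, 3, 0, 1, 2, 1, 2, 2, 0, 3, 1, 2, 1, 2, 2, 0, 2, 1, 1, 1]

rank→(start, suffix):
  0 → (5, 'accdebdeefcdeffbfefbeebd')
  1 → (27, 'bd')
  2 → (10, 'bdeefcdeffbfefbeebd')
  3 → (24, 'beebd')
  4 → (20, 'bfefbeebd')
  5 → (4, 'caccdebdeefcdeffbfefbeebd')
  6 → (1, 'ccdcaccdebdeefcdeffbfefbeebd')
  7 → (6, 'ccdebdeefcdeffbfefbeebd')
  8 → (2, 'cdcaccdebdeefcdeffbfefbeebd')
  9 → (7, 'cdebdeefcdeffbfefbeebd')
  10 → (15, 'cdeffbfefbeebd')
  11 → (28, 'd')
  12 → (3, 'dcaccdebdeefcdeffbfefbeebd')
  13 → (0, 'dccdcaccdebdeefcdeffbfefbeebd')
  14 → (8, 'debdeefcdeffbfefbeebd')
  15 → (11, 'deefcdeffbfefbeebd')
  16 → (16, 'deffbfefbeebd')
  17 → (26, 'ebd')
  18 → (9, 'ebdeefcdeffbfefbeebd')
  19 → (25, 'eebd')
  20 → (12, 'eefcdeffbfefbeebd')
  21 → (22, 'efbeebd')
  22 → (13, 'efcdeffbfefbeebd')
  23 → (17, 'effbfefbeebd')
  24 → (23, 'fbeebd')
  25 → (19, 'fbfefbeebd')
  26 → (14, 'fcdeffbfefbeebd')
  27 → (21, 'fefbeebd')
  28 → (18, 'ffbfefbeebd')

SA = [5, 27, 10, 24, 20, 4, 1, 6, 2, 7, 15, 28, 3, 0, 8, 11, 16, 26, 9, 25, 12, 22, 13, 17, 23, 19, 14, 21, 18]
[i] adj suffixes → lcp
  [1] 5/27 → 0 ('')
  [2] 27/10 → 2 ('bd')
  [3] 10/24 → 1 ('b')
  [4] 24/20 → 1 ('b')
  [5] 20/4 → 0 ('')
  [6] 4/1 → 1 ('c')
  [7] 1/6 → 3 ('ccd')
  [8] 6/2 → 1 ('c')
  [9] 2/7 → 2 ('cd')
  [10] 7/15 → 3 ('cde')
  [11] 15/28 → 0 ('')
  [12] 28/3 → 1 ('d')
  [13] 3/0 → 2 ('dc')
  [14] 0/8 → 1 ('d')
  [15] 8/11 → 2 ('de')
  [16] 11/16 → 2 ('de')
  [17] 16/26 → 0 ('')
  [18] 26/9 → 3 ('ebd')
  [19] 9/25 → 1 ('e')
  [20] 25/12 → 2 ('ee')
  [21] 12/22 → 1 ('e')
  [22] 22/13 → 2 ('ef')
  [23] 13/17 → 2 ('ef')
  [24] 17/23 → 0 ('')
  [25] 23/19 → 2 ('fb')
  [26] 19/14 → 1 ('f')
  [27] 14/21 → 1 ('f')
  [28] 21/18 → 1 ('f')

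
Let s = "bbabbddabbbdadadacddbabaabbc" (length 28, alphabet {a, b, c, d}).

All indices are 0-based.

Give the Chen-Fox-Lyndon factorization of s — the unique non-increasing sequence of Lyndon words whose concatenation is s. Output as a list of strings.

emit factor 1: 'b' (i=0, period=1)
emit factor 2: 'b' (i=1, period=1)
emit factor 3: 'abbdd' (i=2, period=5)
emit factor 4: 'abbbdadadacddb' (i=7, period=14)
emit factor 5: 'ab' (i=21, period=2)
emit factor 6: 'aabbc' (i=23, period=5)

["b", "b", "abbdd", "abbbdadadacddb", "ab", "aabbc"]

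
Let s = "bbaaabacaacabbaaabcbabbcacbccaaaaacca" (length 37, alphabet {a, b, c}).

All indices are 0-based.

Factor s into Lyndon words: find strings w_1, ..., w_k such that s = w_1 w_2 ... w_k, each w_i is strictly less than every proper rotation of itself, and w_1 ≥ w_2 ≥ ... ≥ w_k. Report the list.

["b", "b", "aaabacaacabbaaabcbabbcacbcc", "aaaaacc", "a"]

emit factor 1: 'b' (i=0, period=1)
emit factor 2: 'b' (i=1, period=1)
emit factor 3: 'aaabacaacabbaaabcbabbcacbcc' (i=2, period=27)
emit factor 4: 'aaaaacc' (i=29, period=7)
emit factor 5: 'a' (i=36, period=1)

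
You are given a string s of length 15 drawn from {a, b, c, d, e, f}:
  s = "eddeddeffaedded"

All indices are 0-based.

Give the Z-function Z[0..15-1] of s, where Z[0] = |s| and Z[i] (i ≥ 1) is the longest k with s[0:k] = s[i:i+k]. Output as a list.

Z[0]=15
i=1: i≥r, start 0; Z[1]=0
i=2: i≥r, start 0; Z[2]=0
i=3: i≥r, start 0; Z[3]=4 grow→box=[3,7)
i=4: min(r-i=3, Z[1]=0)=0; Z[4]=0
i=5: min(r-i=2, Z[2]=0)=0; Z[5]=0
i=6: min(r-i=1, Z[3]=4)=1; Z[6]=1
i=7: i≥r, start 0; Z[7]=0
i=8: i≥r, start 0; Z[8]=0
i=9: i≥r, start 0; Z[9]=0
i=10: i≥r, start 0; Z[10]=5 grow→box=[10,15)
i=11: min(r-i=4, Z[1]=0)=0; Z[11]=0
i=12: min(r-i=3, Z[2]=0)=0; Z[12]=0
i=13: min(r-i=2, Z[3]=4)=2; Z[13]=2
i=14: min(r-i=1, Z[4]=0)=0; Z[14]=0

[15, 0, 0, 4, 0, 0, 1, 0, 0, 0, 5, 0, 0, 2, 0]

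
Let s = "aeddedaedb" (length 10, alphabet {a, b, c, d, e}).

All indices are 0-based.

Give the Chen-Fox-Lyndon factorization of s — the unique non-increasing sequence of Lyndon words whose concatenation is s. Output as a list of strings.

["aedded", "aedb"]

emit factor 1: 'aedded' (i=0, period=6)
emit factor 2: 'aedb' (i=6, period=4)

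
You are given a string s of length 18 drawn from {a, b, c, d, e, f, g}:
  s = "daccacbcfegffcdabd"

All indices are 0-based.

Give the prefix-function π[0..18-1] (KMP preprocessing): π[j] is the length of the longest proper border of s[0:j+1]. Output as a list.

π[0] = 0
j=1 s[j]='a': π[1]=0 (border '')
j=2 s[j]='c': π[2]=0 (border '')
j=3 s[j]='c': π[3]=0 (border '')
j=4 s[j]='a': π[4]=0 (border '')
j=5 s[j]='c': π[5]=0 (border '')
j=6 s[j]='b': π[6]=0 (border '')
j=7 s[j]='c': π[7]=0 (border '')
j=8 s[j]='f': π[8]=0 (border '')
j=9 s[j]='e': π[9]=0 (border '')
j=10 s[j]='g': π[10]=0 (border '')
j=11 s[j]='f': π[11]=0 (border '')
j=12 s[j]='f': π[12]=0 (border '')
j=13 s[j]='c': π[13]=0 (border '')
j=14 s[j]='d': π[14]=1 (border 'd')
j=15 s[j]='a': π[15]=2 (border 'da')
j=16 s[j]='b': k: 2→0; π[16]=0 (border '')
j=17 s[j]='d': π[17]=1 (border 'd')

[0, 0, 0, 0, 0, 0, 0, 0, 0, 0, 0, 0, 0, 0, 1, 2, 0, 1]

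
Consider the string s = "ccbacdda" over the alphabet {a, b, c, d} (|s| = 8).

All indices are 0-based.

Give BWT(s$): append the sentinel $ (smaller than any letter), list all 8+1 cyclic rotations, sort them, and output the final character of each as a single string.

adbcc$adc

rank  rotation   last
    0  $ccbacdda  a
    1  a$ccbacdd  d
    2  acdda$ccb  b
    3  bacdda$cc  c
    4  cbacdda$c  c
    5  ccbacdda$  $
    6  cdda$ccba  a
    7  da$ccbacd  d
    8  dda$ccbac  c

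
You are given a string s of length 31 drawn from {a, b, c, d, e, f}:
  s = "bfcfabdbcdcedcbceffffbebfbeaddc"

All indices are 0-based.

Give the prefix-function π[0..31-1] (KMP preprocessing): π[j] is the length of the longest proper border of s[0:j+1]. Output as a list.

[0, 0, 0, 0, 0, 1, 0, 1, 0, 0, 0, 0, 0, 0, 1, 0, 0, 0, 0, 0, 0, 1, 0, 1, 2, 1, 0, 0, 0, 0, 0]

π[0] = 0
j=1 s[j]='f': π[1]=0 (border '')
j=2 s[j]='c': π[2]=0 (border '')
j=3 s[j]='f': π[3]=0 (border '')
j=4 s[j]='a': π[4]=0 (border '')
j=5 s[j]='b': π[5]=1 (border 'b')
j=6 s[j]='d': k: 1→0; π[6]=0 (border '')
j=7 s[j]='b': π[7]=1 (border 'b')
j=8 s[j]='c': k: 1→0; π[8]=0 (border '')
j=9 s[j]='d': π[9]=0 (border '')
j=10 s[j]='c': π[10]=0 (border '')
j=11 s[j]='e': π[11]=0 (border '')
j=12 s[j]='d': π[12]=0 (border '')
j=13 s[j]='c': π[13]=0 (border '')
j=14 s[j]='b': π[14]=1 (border 'b')
j=15 s[j]='c': k: 1→0; π[15]=0 (border '')
j=16 s[j]='e': π[16]=0 (border '')
j=17 s[j]='f': π[17]=0 (border '')
j=18 s[j]='f': π[18]=0 (border '')
j=19 s[j]='f': π[19]=0 (border '')
j=20 s[j]='f': π[20]=0 (border '')
j=21 s[j]='b': π[21]=1 (border 'b')
j=22 s[j]='e': k: 1→0; π[22]=0 (border '')
j=23 s[j]='b': π[23]=1 (border 'b')
j=24 s[j]='f': π[24]=2 (border 'bf')
j=25 s[j]='b': k: 2→0; π[25]=1 (border 'b')
j=26 s[j]='e': k: 1→0; π[26]=0 (border '')
j=27 s[j]='a': π[27]=0 (border '')
j=28 s[j]='d': π[28]=0 (border '')
j=29 s[j]='d': π[29]=0 (border '')
j=30 s[j]='c': π[30]=0 (border '')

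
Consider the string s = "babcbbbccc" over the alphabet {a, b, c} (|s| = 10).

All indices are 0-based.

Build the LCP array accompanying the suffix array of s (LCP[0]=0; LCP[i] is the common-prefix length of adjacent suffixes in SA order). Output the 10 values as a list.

rank→(start, suffix):
  0 → (1, 'abcbbbccc')
  1 → (0, 'babcbbbccc')
  2 → (4, 'bbbccc')
  3 → (5, 'bbccc')
  4 → (2, 'bcbbbccc')
  5 → (6, 'bccc')
  6 → (9, 'c')
  7 → (3, 'cbbbccc')
  8 → (8, 'cc')
  9 → (7, 'ccc')

SA = [1, 0, 4, 5, 2, 6, 9, 3, 8, 7]
rank  pair      lcp
   1  s[1:],s[0:]  0  ''
   2  s[0:],s[4:]  1  'b'
   3  s[4:],s[5:]  2  'bb'
   4  s[5:],s[2:]  1  'b'
   5  s[2:],s[6:]  2  'bc'
   6  s[6:],s[9:]  0  ''
   7  s[9:],s[3:]  1  'c'
   8  s[3:],s[8:]  1  'c'
   9  s[8:],s[7:]  2  'cc'

[0, 0, 1, 2, 1, 2, 0, 1, 1, 2]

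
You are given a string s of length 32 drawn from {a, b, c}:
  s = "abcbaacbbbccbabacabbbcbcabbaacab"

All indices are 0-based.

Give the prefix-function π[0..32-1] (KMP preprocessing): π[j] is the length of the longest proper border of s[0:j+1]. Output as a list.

[0, 0, 0, 0, 1, 1, 0, 0, 0, 0, 0, 0, 0, 1, 2, 1, 0, 1, 2, 0, 0, 0, 0, 0, 1, 2, 0, 1, 1, 0, 1, 2]

π[0] = 0
j=1 s[j]='b': π[1]=0 (border '')
j=2 s[j]='c': π[2]=0 (border '')
j=3 s[j]='b': π[3]=0 (border '')
j=4 s[j]='a': π[4]=1 (border 'a')
j=5 s[j]='a': k: 1→0; π[5]=1 (border 'a')
j=6 s[j]='c': k: 1→0; π[6]=0 (border '')
j=7 s[j]='b': π[7]=0 (border '')
j=8 s[j]='b': π[8]=0 (border '')
j=9 s[j]='b': π[9]=0 (border '')
j=10 s[j]='c': π[10]=0 (border '')
j=11 s[j]='c': π[11]=0 (border '')
j=12 s[j]='b': π[12]=0 (border '')
j=13 s[j]='a': π[13]=1 (border 'a')
j=14 s[j]='b': π[14]=2 (border 'ab')
j=15 s[j]='a': k: 2→0; π[15]=1 (border 'a')
j=16 s[j]='c': k: 1→0; π[16]=0 (border '')
j=17 s[j]='a': π[17]=1 (border 'a')
j=18 s[j]='b': π[18]=2 (border 'ab')
j=19 s[j]='b': k: 2→0; π[19]=0 (border '')
j=20 s[j]='b': π[20]=0 (border '')
j=21 s[j]='c': π[21]=0 (border '')
j=22 s[j]='b': π[22]=0 (border '')
j=23 s[j]='c': π[23]=0 (border '')
j=24 s[j]='a': π[24]=1 (border 'a')
j=25 s[j]='b': π[25]=2 (border 'ab')
j=26 s[j]='b': k: 2→0; π[26]=0 (border '')
j=27 s[j]='a': π[27]=1 (border 'a')
j=28 s[j]='a': k: 1→0; π[28]=1 (border 'a')
j=29 s[j]='c': k: 1→0; π[29]=0 (border '')
j=30 s[j]='a': π[30]=1 (border 'a')
j=31 s[j]='b': π[31]=2 (border 'ab')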